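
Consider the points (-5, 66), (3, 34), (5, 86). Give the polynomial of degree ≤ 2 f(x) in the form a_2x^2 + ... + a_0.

L_0(x) = (x - 3)(x - 5) / [80] = (1/80)x^2 - (1/10)x + 3/16
L_1(x) = (x + 5)(x - 5) / [-16] = -(1/16)x^2 + 25/16
L_2(x) = (x + 5)(x - 3) / [20] = (1/20)x^2 + (1/10)x - 3/4
f(x) = 66·L_0 + 34·L_1 + 86·L_2
  66·L_0(x) = (33/40)x^2 - (33/5)x + 99/8
  34·L_1(x) = -(17/8)x^2 + 425/8
  86·L_2(x) = (43/10)x^2 + (43/5)x - 129/2
Adding term by term: 3x^2 + 2x + 1

f(x) = 3x^2 + 2x + 1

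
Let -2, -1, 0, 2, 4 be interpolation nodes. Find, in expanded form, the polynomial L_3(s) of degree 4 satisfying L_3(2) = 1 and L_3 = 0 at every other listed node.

L_3(s) = (s + 2)(s + 1)s(s - 4) / [(4)·(3)·(2)·(-2)]
       = (s^4 - s^3 - 10s^2 - 8s) / (-48)

L_3(s) = -(1/48)s^4 + (1/48)s^3 + (5/24)s^2 + (1/6)s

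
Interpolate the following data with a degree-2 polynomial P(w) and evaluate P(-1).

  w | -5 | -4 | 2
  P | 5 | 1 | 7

-17/7

Evaluate each Lagrange basis at w = -1:
L_0(-1) = (3)·(-3)/[(-1)·(-7)] = -9/7
L_1(-1) = (4)·(-3)/[(1)·(-6)] = 2
L_2(-1) = (4)·(3)/[(7)·(6)] = 2/7
Sum: 5·(-9/7) + 1·(2) + 7·(2/7) = -17/7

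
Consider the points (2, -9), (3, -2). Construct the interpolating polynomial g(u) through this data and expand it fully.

g(u) = 7u - 23

L_0(u) = (u - 3) / [-1] = -u + 3
L_1(u) = (u - 2) / [1] = u - 2
g(u) = (-9)·L_0 + (-2)·L_1
  (-9)·L_0(u) = 9u - 27
  (-2)·L_1(u) = -2u + 4
Adding term by term: 7u - 23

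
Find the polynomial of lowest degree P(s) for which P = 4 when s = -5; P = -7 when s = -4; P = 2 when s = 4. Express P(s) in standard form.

P(s) = (97/72)s^2 + (9/8)s - 433/18

Build the Lagrange basis polynomials:
L_0(s) = (s + 4)(s - 4) / [9] = (1/9)s^2 - 16/9
L_1(s) = (s + 5)(s - 4) / [-8] = -(1/8)s^2 - (1/8)s + 5/2
L_2(s) = (s + 5)(s + 4) / [72] = (1/72)s^2 + (1/8)s + 5/18
P(s) = 4·L_0 + (-7)·L_1 + 2·L_2
  4·L_0(s) = (4/9)s^2 - 64/9
  (-7)·L_1(s) = (7/8)s^2 + (7/8)s - 35/2
  2·L_2(s) = (1/36)s^2 + (1/4)s + 5/9
Adding term by term: (97/72)s^2 + (9/8)s - 433/18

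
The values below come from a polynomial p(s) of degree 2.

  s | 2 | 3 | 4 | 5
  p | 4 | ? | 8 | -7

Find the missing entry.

The 3 known values determine p uniquely (degree ≤ 2).
Evaluate each Lagrange basis at s = 3:
L_0(3) = (-1)·(-2)/[(-2)·(-3)] = 1/3
L_1(3) = (1)·(-2)/[(2)·(-1)] = 1
L_2(3) = (1)·(-1)/[(3)·(1)] = -1/3
Sum: 4·(1/3) + 8·(1) + (-7)·(-1/3) = 35/3

35/3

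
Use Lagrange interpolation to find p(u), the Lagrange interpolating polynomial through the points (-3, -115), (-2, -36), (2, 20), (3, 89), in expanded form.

p(u) = 4u^3 - u^2 - 2u - 4

L_0(u) = (u + 2)(u - 2)(u - 3) / [-30] = -(1/30)u^3 + (1/10)u^2 + (2/15)u - 2/5
L_1(u) = (u + 3)(u - 2)(u - 3) / [20] = (1/20)u^3 - (1/10)u^2 - (9/20)u + 9/10
L_2(u) = (u + 3)(u + 2)(u - 3) / [-20] = -(1/20)u^3 - (1/10)u^2 + (9/20)u + 9/10
L_3(u) = (u + 3)(u + 2)(u - 2) / [30] = (1/30)u^3 + (1/10)u^2 - (2/15)u - 2/5
p(u) = (-115)·L_0 + (-36)·L_1 + 20·L_2 + 89·L_3
  (-115)·L_0(u) = (23/6)u^3 - (23/2)u^2 - (46/3)u + 46
  (-36)·L_1(u) = -(9/5)u^3 + (18/5)u^2 + (81/5)u - 162/5
  20·L_2(u) = -u^3 - 2u^2 + 9u + 18
  89·L_3(u) = (89/30)u^3 + (89/10)u^2 - (178/15)u - 178/5
Adding term by term: 4u^3 - u^2 - 2u - 4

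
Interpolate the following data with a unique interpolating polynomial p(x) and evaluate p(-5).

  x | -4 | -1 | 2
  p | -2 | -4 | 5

Evaluate each Lagrange basis at x = -5:
L_0(-5) = (-4)·(-7)/[(-3)·(-6)] = 14/9
L_1(-5) = (-1)·(-7)/[(3)·(-3)] = -7/9
L_2(-5) = (-1)·(-4)/[(6)·(3)] = 2/9
Sum: (-2)·(14/9) + (-4)·(-7/9) + 5·(2/9) = 10/9

10/9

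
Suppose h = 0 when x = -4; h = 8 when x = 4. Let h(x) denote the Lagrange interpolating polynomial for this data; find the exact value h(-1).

L_0(-1) = (-5)/[(-8)] = 5/8
L_1(-1) = (3)/[(8)] = 3/8
Sum: 0 + 8·(3/8) = 3

3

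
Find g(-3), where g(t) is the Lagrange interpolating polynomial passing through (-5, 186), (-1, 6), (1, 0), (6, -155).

L_0(-3) = (-2)·(-4)·(-9)/[(-4)·(-6)·(-11)] = 3/11
L_1(-3) = (2)·(-4)·(-9)/[(4)·(-2)·(-7)] = 9/7
L_2(-3) = (2)·(-2)·(-9)/[(6)·(2)·(-5)] = -3/5
L_3(-3) = (2)·(-2)·(-4)/[(11)·(7)·(5)] = 16/385
Sum: 186·(3/11) + 6·(9/7) + 0 + (-155)·(16/385) = 52

52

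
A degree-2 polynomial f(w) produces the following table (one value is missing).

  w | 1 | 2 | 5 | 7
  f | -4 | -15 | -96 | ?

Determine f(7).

-190

The 3 known values determine f uniquely (degree ≤ 2).
Evaluate each Lagrange basis at w = 7:
L_0(7) = (5)·(2)/[(-1)·(-4)] = 5/2
L_1(7) = (6)·(2)/[(1)·(-3)] = -4
L_2(7) = (6)·(5)/[(4)·(3)] = 5/2
Sum: (-4)·(5/2) + (-15)·(-4) + (-96)·(5/2) = -190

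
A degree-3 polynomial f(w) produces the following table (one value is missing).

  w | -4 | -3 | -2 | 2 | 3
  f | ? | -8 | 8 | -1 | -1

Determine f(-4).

-79/2

The 4 known values determine f uniquely (degree ≤ 3).
Evaluate each Lagrange basis at w = -4:
L_0(-4) = (-2)·(-6)·(-7)/[(-1)·(-5)·(-6)] = 14/5
L_1(-4) = (-1)·(-6)·(-7)/[(1)·(-4)·(-5)] = -21/10
L_2(-4) = (-1)·(-2)·(-7)/[(5)·(4)·(-1)] = 7/10
L_3(-4) = (-1)·(-2)·(-6)/[(6)·(5)·(1)] = -2/5
Sum: (-8)·(14/5) + 8·(-21/10) + (-1)·(7/10) + (-1)·(-2/5) = -79/2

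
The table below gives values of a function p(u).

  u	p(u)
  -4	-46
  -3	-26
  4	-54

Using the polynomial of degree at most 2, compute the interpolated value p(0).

-2

Evaluate each Lagrange basis at u = 0:
L_0(0) = (3)·(-4)/[(-1)·(-8)] = -3/2
L_1(0) = (4)·(-4)/[(1)·(-7)] = 16/7
L_2(0) = (4)·(3)/[(8)·(7)] = 3/14
Sum: (-46)·(-3/2) + (-26)·(16/7) + (-54)·(3/14) = -2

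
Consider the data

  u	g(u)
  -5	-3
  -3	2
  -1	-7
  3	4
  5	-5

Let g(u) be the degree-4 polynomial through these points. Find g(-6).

-3247/128

L_0(-6) = (-3)·(-5)·(-9)·(-11)/[(-2)·(-4)·(-8)·(-10)] = 297/128
L_1(-6) = (-1)·(-5)·(-9)·(-11)/[(2)·(-2)·(-6)·(-8)] = -165/64
L_2(-6) = (-1)·(-3)·(-9)·(-11)/[(4)·(2)·(-4)·(-6)] = 99/64
L_3(-6) = (-1)·(-3)·(-5)·(-11)/[(8)·(6)·(4)·(-2)] = -55/128
L_4(-6) = (-1)·(-3)·(-5)·(-9)/[(10)·(8)·(6)·(2)] = 9/64
Sum: (-3)·(297/128) + 2·(-165/64) + (-7)·(99/64) + 4·(-55/128) + (-5)·(9/64) = -3247/128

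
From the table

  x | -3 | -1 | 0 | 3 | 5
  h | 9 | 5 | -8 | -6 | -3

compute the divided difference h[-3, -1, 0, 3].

h[-3,-1] = (5 - 9) / (-1 - (-3)) = -2
h[-1,0] = (-8 - 5) / (0 - (-1)) = -13
h[0,3] = (-6 - (-8)) / (3 - 0) = 2/3
h[-3,-1,0] = (-13 - (-2)) / (0 - (-3)) = -11/3
h[-1,0,3] = (2/3 - (-13)) / (3 - (-1)) = 41/12
h[-3,-1,0,3] = (41/12 - (-11/3)) / (3 - (-3)) = 85/72

85/72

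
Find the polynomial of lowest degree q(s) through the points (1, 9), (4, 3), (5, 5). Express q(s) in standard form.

Newton's divided differences:
q[1,4] = (3 - 9) / (4 - 1) = -2
q[4,5] = (5 - 3) / (5 - 4) = 2
q[1,4,5] = (2 - (-2)) / (5 - 1) = 1
q(s) = 9 + (-2)·(s - 1) + 1·(s - 1)(s - 4)
Expanding: q(s) = s^2 - 7s + 15

q(s) = s^2 - 7s + 15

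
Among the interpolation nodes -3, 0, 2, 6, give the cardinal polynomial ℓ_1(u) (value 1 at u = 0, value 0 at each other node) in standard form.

ℓ_1(u) = (1/36)u^3 - (5/36)u^2 - (1/3)u + 1

ℓ_1(u) = (u + 3)(u - 2)(u - 6) / [(3)·(-2)·(-6)]
       = (u^3 - 5u^2 - 12u + 36) / (36)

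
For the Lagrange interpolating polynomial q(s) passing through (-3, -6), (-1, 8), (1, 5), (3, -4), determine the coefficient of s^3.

11/48

L_0(s) = (s + 1)(s - 1)(s - 3) / [-48] = -(1/48)s^3 + (1/16)s^2 + (1/48)s - 1/16
L_1(s) = (s + 3)(s - 1)(s - 3) / [16] = (1/16)s^3 - (1/16)s^2 - (9/16)s + 9/16
L_2(s) = (s + 3)(s + 1)(s - 3) / [-16] = -(1/16)s^3 - (1/16)s^2 + (9/16)s + 9/16
L_3(s) = (s + 3)(s + 1)(s - 1) / [48] = (1/48)s^3 + (1/16)s^2 - (1/48)s - 1/16
q(s) = (-6)·L_0 + 8·L_1 + 5·L_2 + (-4)·L_3
Only the coefficient of s^3 is needed; take it from each L_i and combine:
(-6)·(-1/48) + 8·(1/16) + 5·(-1/16) + (-4)·(1/48) = 11/48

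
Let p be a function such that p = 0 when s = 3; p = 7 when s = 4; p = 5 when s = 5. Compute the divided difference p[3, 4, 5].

p[3,4] = (7 - 0) / (4 - 3) = 7
p[4,5] = (5 - 7) / (5 - 4) = -2
p[3,4,5] = (-2 - 7) / (5 - 3) = -9/2

-9/2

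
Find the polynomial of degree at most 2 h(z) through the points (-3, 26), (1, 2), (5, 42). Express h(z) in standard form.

Newton's divided differences:
h[-3,1] = (2 - 26) / (1 - (-3)) = -6
h[1,5] = (42 - 2) / (5 - 1) = 10
h[-3,1,5] = (10 - (-6)) / (5 - (-3)) = 2
h(z) = 26 + (-6)·(z + 3) + 2·(z + 3)(z - 1)
Expanding: h(z) = 2z^2 - 2z + 2

h(z) = 2z^2 - 2z + 2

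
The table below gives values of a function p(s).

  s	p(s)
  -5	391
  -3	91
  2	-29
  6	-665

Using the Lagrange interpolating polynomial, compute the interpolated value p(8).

L_0(8) = (11)·(6)·(2)/[(-2)·(-7)·(-11)] = -6/7
L_1(8) = (13)·(6)·(2)/[(2)·(-5)·(-9)] = 26/15
L_2(8) = (13)·(11)·(2)/[(7)·(5)·(-4)] = -143/70
L_3(8) = (13)·(11)·(6)/[(11)·(9)·(4)] = 13/6
Sum: 391·(-6/7) + 91·(26/15) + (-29)·(-143/70) + (-665)·(13/6) = -1559

-1559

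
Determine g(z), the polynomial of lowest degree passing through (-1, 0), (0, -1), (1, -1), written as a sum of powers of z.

Newton's divided differences:
g[-1,0] = (-1 - 0) / (0 - (-1)) = -1
g[0,1] = (-1 - (-1)) / (1 - 0) = 0
g[-1,0,1] = (0 - (-1)) / (1 - (-1)) = 1/2
g(z) = (-1)·(z + 1) + (1/2)·(z + 1)z
Expanding: g(z) = (1/2)z^2 - (1/2)z - 1

g(z) = (1/2)z^2 - (1/2)z - 1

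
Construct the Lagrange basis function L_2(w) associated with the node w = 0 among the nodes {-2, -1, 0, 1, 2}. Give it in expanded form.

L_2(w) = (1/4)w^4 - (5/4)w^2 + 1

L_2(w) = (w + 2)(w + 1)(w - 1)(w - 2) / [(2)·(1)·(-1)·(-2)]
       = (w^4 - 5w^2 + 4) / (4)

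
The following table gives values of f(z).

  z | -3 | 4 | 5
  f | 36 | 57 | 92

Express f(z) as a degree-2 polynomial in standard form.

f(z) = 4z^2 - z - 3

Build the Lagrange basis polynomials:
L_0(z) = (z - 4)(z - 5) / [56] = (1/56)z^2 - (9/56)z + 5/14
L_1(z) = (z + 3)(z - 5) / [-7] = -(1/7)z^2 + (2/7)z + 15/7
L_2(z) = (z + 3)(z - 4) / [8] = (1/8)z^2 - (1/8)z - 3/2
f(z) = 36·L_0 + 57·L_1 + 92·L_2
  36·L_0(z) = (9/14)z^2 - (81/14)z + 90/7
  57·L_1(z) = -(57/7)z^2 + (114/7)z + 855/7
  92·L_2(z) = (23/2)z^2 - (23/2)z - 138
Adding term by term: 4z^2 - z - 3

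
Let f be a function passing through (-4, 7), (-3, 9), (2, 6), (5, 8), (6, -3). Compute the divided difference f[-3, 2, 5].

f[-3,2] = (6 - 9) / (2 - (-3)) = -3/5
f[2,5] = (8 - 6) / (5 - 2) = 2/3
f[-3,2,5] = (2/3 - (-3/5)) / (5 - (-3)) = 19/120

19/120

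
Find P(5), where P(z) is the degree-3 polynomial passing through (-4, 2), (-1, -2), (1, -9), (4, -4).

L_0(5) = (6)·(4)·(1)/[(-3)·(-5)·(-8)] = -1/5
L_1(5) = (9)·(4)·(1)/[(3)·(-2)·(-5)] = 6/5
L_2(5) = (9)·(6)·(1)/[(5)·(2)·(-3)] = -9/5
L_3(5) = (9)·(6)·(4)/[(8)·(5)·(3)] = 9/5
Sum: 2·(-1/5) + (-2)·(6/5) + (-9)·(-9/5) + (-4)·(9/5) = 31/5

31/5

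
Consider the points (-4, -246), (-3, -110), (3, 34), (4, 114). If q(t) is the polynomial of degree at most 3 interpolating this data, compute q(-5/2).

Evaluate each Lagrange basis at t = -5/2:
L_0(-5/2) = (1/2)·(-11/2)·(-13/2)/[(-1)·(-7)·(-8)] = -143/448
L_1(-5/2) = (3/2)·(-11/2)·(-13/2)/[(1)·(-6)·(-7)] = 143/112
L_2(-5/2) = (3/2)·(1/2)·(-13/2)/[(7)·(6)·(-1)] = 13/112
L_3(-5/2) = (3/2)·(1/2)·(-11/2)/[(8)·(7)·(1)] = -33/448
Sum: (-246)·(-143/448) + (-110)·(143/112) + 34·(13/112) + 114·(-33/448) = -531/8

-531/8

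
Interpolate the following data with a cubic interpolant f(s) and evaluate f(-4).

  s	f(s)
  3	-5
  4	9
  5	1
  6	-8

Evaluate each Lagrange basis at s = -4:
L_0(-4) = (-8)·(-9)·(-10)/[(-1)·(-2)·(-3)] = 120
L_1(-4) = (-7)·(-9)·(-10)/[(1)·(-1)·(-2)] = -315
L_2(-4) = (-7)·(-8)·(-10)/[(2)·(1)·(-1)] = 280
L_3(-4) = (-7)·(-8)·(-9)/[(3)·(2)·(1)] = -84
Sum: (-5)·(120) + 9·(-315) + 1·(280) + (-8)·(-84) = -2483

-2483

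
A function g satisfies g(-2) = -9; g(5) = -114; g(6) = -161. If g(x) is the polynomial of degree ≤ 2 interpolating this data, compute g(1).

-6

Evaluate each Lagrange basis at x = 1:
L_0(1) = (-4)·(-5)/[(-7)·(-8)] = 5/14
L_1(1) = (3)·(-5)/[(7)·(-1)] = 15/7
L_2(1) = (3)·(-4)/[(8)·(1)] = -3/2
Sum: (-9)·(5/14) + (-114)·(15/7) + (-161)·(-3/2) = -6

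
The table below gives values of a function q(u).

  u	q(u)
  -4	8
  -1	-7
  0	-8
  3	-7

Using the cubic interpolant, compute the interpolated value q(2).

-52/7

Using Newton's divided-difference form:
q[-4,-1] = (-7 - 8) / (-1 - (-4)) = -5
q[-1,0] = (-8 - (-7)) / (0 - (-1)) = -1
q[0,3] = (-7 - (-8)) / (3 - 0) = 1/3
q[-4,-1,0] = (-1 - (-5)) / (0 - (-4)) = 1
q[-1,0,3] = (1/3 - (-1)) / (3 - (-1)) = 1/3
q[-4,-1,0,3] = (1/3 - 1) / (3 - (-4)) = -2/21
q(2) = 8 + (-5)·(6) + 1·(6)·(3) + (-2/21)·(6)·(3)·(2) = -52/7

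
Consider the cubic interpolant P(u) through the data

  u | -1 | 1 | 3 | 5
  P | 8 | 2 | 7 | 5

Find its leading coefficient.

-3/8

The leading coefficient equals the top divided difference P[-1,1,3,5].
P[-1,1] = (2 - 8) / (1 - (-1)) = -3
P[1,3] = (7 - 2) / (3 - 1) = 5/2
P[3,5] = (5 - 7) / (5 - 3) = -1
P[-1,1,3] = (5/2 - (-3)) / (3 - (-1)) = 11/8
P[1,3,5] = (-1 - 5/2) / (5 - 1) = -7/8
P[-1,1,3,5] = (-7/8 - 11/8) / (5 - (-1)) = -3/8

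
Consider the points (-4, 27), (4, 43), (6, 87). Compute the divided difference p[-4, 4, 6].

2

p[-4,4] = (43 - 27) / (4 - (-4)) = 2
p[4,6] = (87 - 43) / (6 - 4) = 22
p[-4,4,6] = (22 - 2) / (6 - (-4)) = 2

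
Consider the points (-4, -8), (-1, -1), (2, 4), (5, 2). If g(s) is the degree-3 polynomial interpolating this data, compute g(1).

232/81

Evaluate each Lagrange basis at s = 1:
L_0(1) = (2)·(-1)·(-4)/[(-3)·(-6)·(-9)] = -4/81
L_1(1) = (5)·(-1)·(-4)/[(3)·(-3)·(-6)] = 10/27
L_2(1) = (5)·(2)·(-4)/[(6)·(3)·(-3)] = 20/27
L_3(1) = (5)·(2)·(-1)/[(9)·(6)·(3)] = -5/81
Sum: (-8)·(-4/81) + (-1)·(10/27) + 4·(20/27) + 2·(-5/81) = 232/81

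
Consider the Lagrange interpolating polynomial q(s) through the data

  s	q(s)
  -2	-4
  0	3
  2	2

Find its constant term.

3

Build the Lagrange basis polynomials:
L_0(s) = s(s - 2) / [8] = (1/8)s^2 - (1/4)s
L_1(s) = (s + 2)(s - 2) / [-4] = -(1/4)s^2 + 1
L_2(s) = (s + 2)s / [8] = (1/8)s^2 + (1/4)s
q(s) = (-4)·L_0 + 3·L_1 + 2·L_2
Only the constant term is needed; take it from each L_i and combine:
(-4)·(0) + 3·(1) + 2·(0) = 3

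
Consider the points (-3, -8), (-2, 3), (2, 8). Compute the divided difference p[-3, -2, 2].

-39/20

p[-3,-2] = (3 - (-8)) / (-2 - (-3)) = 11
p[-2,2] = (8 - 3) / (2 - (-2)) = 5/4
p[-3,-2,2] = (5/4 - 11) / (2 - (-3)) = -39/20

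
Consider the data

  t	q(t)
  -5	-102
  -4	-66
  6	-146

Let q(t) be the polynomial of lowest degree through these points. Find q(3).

-38

L_0(3) = (7)·(-3)/[(-1)·(-11)] = -21/11
L_1(3) = (8)·(-3)/[(1)·(-10)] = 12/5
L_2(3) = (8)·(7)/[(11)·(10)] = 28/55
Sum: (-102)·(-21/11) + (-66)·(12/5) + (-146)·(28/55) = -38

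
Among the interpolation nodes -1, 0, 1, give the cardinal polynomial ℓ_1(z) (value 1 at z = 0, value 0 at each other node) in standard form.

ℓ_1(z) = (z + 1)(z - 1) / [(1)·(-1)]
       = (z^2 - 1) / (-1)

ℓ_1(z) = -z^2 + 1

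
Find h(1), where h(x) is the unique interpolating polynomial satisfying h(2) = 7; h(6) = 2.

L_0(1) = (-5)/[(-4)] = 5/4
L_1(1) = (-1)/[(4)] = -1/4
Sum: 7·(5/4) + 2·(-1/4) = 33/4

33/4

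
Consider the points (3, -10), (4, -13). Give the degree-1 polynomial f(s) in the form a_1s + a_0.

f(s) = -3s - 1

L_0(s) = (s - 4) / [-1] = -s + 4
L_1(s) = (s - 3) / [1] = s - 3
f(s) = (-10)·L_0 + (-13)·L_1
  (-10)·L_0(s) = 10s - 40
  (-13)·L_1(s) = -13s + 39
Adding term by term: -3s - 1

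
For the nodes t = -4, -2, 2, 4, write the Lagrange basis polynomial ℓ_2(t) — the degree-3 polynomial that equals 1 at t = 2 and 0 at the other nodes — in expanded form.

ℓ_2(t) = -(1/48)t^3 - (1/24)t^2 + (1/3)t + 2/3

ℓ_2(t) = (t + 4)(t + 2)(t - 4) / [(6)·(4)·(-2)]
       = (t^3 + 2t^2 - 16t - 32) / (-48)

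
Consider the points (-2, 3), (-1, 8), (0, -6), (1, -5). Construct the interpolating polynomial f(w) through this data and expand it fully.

f(w) = (17/3)w^3 + (15/2)w^2 - (73/6)w - 6

Newton's divided differences:
f[-2,-1] = (8 - 3) / (-1 - (-2)) = 5
f[-1,0] = (-6 - 8) / (0 - (-1)) = -14
f[0,1] = (-5 - (-6)) / (1 - 0) = 1
f[-2,-1,0] = (-14 - 5) / (0 - (-2)) = -19/2
f[-1,0,1] = (1 - (-14)) / (1 - (-1)) = 15/2
f[-2,-1,0,1] = (15/2 - (-19/2)) / (1 - (-2)) = 17/3
f(w) = 3 + 5·(w + 2) + (-19/2)·(w + 2)(w + 1) + (17/3)·(w + 2)(w + 1)w
Expanding: f(w) = (17/3)w^3 + (15/2)w^2 - (73/6)w - 6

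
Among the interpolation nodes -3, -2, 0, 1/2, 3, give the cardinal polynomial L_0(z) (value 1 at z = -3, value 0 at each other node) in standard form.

L_0(z) = (1/63)z^4 - (1/42)z^3 - (11/126)z^2 + (1/21)z

L_0(z) = (z + 2)z(z - 1/2)(z - 3) / [(-1)·(-3)·(-7/2)·(-6)]
       = (z^4 - (3/2)z^3 - (11/2)z^2 + 3z) / (63)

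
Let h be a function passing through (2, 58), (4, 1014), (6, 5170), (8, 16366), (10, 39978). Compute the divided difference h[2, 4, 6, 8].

80

h[2,4] = (1014 - 58) / (4 - 2) = 478
h[4,6] = (5170 - 1014) / (6 - 4) = 2078
h[6,8] = (16366 - 5170) / (8 - 6) = 5598
h[2,4,6] = (2078 - 478) / (6 - 2) = 400
h[4,6,8] = (5598 - 2078) / (8 - 4) = 880
h[2,4,6,8] = (880 - 400) / (8 - 2) = 80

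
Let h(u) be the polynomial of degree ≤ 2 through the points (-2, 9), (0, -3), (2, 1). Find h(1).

L_0(1) = (1)·(-1)/[(-2)·(-4)] = -1/8
L_1(1) = (3)·(-1)/[(2)·(-2)] = 3/4
L_2(1) = (3)·(1)/[(4)·(2)] = 3/8
Sum: 9·(-1/8) + (-3)·(3/4) + 1·(3/8) = -3

-3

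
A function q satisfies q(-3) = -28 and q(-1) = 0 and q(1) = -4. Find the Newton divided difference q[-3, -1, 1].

-4

q[-3,-1] = (0 - (-28)) / (-1 - (-3)) = 14
q[-1,1] = (-4 - 0) / (1 - (-1)) = -2
q[-3,-1,1] = (-2 - 14) / (1 - (-3)) = -4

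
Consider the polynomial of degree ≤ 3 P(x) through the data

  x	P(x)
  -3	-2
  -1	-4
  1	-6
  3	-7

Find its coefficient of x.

-49/48

Build the Lagrange basis polynomials:
L_0(x) = (x + 1)(x - 1)(x - 3) / [-48] = -(1/48)x^3 + (1/16)x^2 + (1/48)x - 1/16
L_1(x) = (x + 3)(x - 1)(x - 3) / [16] = (1/16)x^3 - (1/16)x^2 - (9/16)x + 9/16
L_2(x) = (x + 3)(x + 1)(x - 3) / [-16] = -(1/16)x^3 - (1/16)x^2 + (9/16)x + 9/16
L_3(x) = (x + 3)(x + 1)(x - 1) / [48] = (1/48)x^3 + (1/16)x^2 - (1/48)x - 1/16
P(x) = (-2)·L_0 + (-4)·L_1 + (-6)·L_2 + (-7)·L_3
Only the coefficient of x is needed; take it from each L_i and combine:
(-2)·(1/48) + (-4)·(-9/16) + (-6)·(9/16) + (-7)·(-1/48) = -49/48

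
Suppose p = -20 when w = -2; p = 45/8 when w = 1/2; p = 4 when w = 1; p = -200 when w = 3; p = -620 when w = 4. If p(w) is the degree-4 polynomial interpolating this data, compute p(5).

L_0(5) = (9/2)·(4)·(2)·(1)/[(-5/2)·(-3)·(-5)·(-6)] = 4/25
L_1(5) = (7)·(4)·(2)·(1)/[(5/2)·(-1/2)·(-5/2)·(-7/2)] = -128/25
L_2(5) = (7)·(9/2)·(2)·(1)/[(3)·(1/2)·(-2)·(-3)] = 7
L_3(5) = (7)·(9/2)·(4)·(1)/[(5)·(5/2)·(2)·(-1)] = -126/25
L_4(5) = (7)·(9/2)·(4)·(2)/[(6)·(7/2)·(3)·(1)] = 4
Sum: (-20)·(4/25) + 45/8·(-128/25) + 4·(7) + (-200)·(-126/25) + (-620)·(4) = -1476

-1476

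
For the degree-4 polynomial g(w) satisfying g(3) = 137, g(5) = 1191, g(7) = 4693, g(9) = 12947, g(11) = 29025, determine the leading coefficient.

2

The leading coefficient equals the top divided difference g[3,5,7,9,11].
g[3,5] = (1191 - 137) / (5 - 3) = 527
g[5,7] = (4693 - 1191) / (7 - 5) = 1751
g[7,9] = (12947 - 4693) / (9 - 7) = 4127
g[9,11] = (29025 - 12947) / (11 - 9) = 8039
g[3,5,7] = (1751 - 527) / (7 - 3) = 306
g[5,7,9] = (4127 - 1751) / (9 - 5) = 594
g[7,9,11] = (8039 - 4127) / (11 - 7) = 978
g[3,5,7,9] = (594 - 306) / (9 - 3) = 48
g[5,7,9,11] = (978 - 594) / (11 - 5) = 64
g[3,5,7,9,11] = (64 - 48) / (11 - 3) = 2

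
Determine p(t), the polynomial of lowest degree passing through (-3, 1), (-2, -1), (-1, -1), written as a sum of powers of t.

p(t) = t^2 + 3t + 1

Newton's divided differences:
p[-3,-2] = (-1 - 1) / (-2 - (-3)) = -2
p[-2,-1] = (-1 - (-1)) / (-1 - (-2)) = 0
p[-3,-2,-1] = (0 - (-2)) / (-1 - (-3)) = 1
p(t) = 1 + (-2)·(t + 3) + 1·(t + 3)(t + 2)
Expanding: p(t) = t^2 + 3t + 1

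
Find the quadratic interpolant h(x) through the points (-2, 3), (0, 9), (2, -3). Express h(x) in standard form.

L_0(x) = x(x - 2) / [8] = (1/8)x^2 - (1/4)x
L_1(x) = (x + 2)(x - 2) / [-4] = -(1/4)x^2 + 1
L_2(x) = (x + 2)x / [8] = (1/8)x^2 + (1/4)x
h(x) = 3·L_0 + 9·L_1 + (-3)·L_2
  3·L_0(x) = (3/8)x^2 - (3/4)x
  9·L_1(x) = -(9/4)x^2 + 9
  (-3)·L_2(x) = -(3/8)x^2 - (3/4)x
Adding term by term: -(9/4)x^2 - (3/2)x + 9

h(x) = -(9/4)x^2 - (3/2)x + 9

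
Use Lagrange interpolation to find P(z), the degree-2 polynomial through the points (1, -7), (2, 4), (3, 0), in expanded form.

P(z) = -(15/2)z^2 + (67/2)z - 33

Build the Lagrange basis polynomials:
L_0(z) = (z - 2)(z - 3) / [2] = (1/2)z^2 - (5/2)z + 3
L_1(z) = (z - 1)(z - 3) / [-1] = -z^2 + 4z - 3
L_2(z) = (z - 1)(z - 2) / [2] = (1/2)z^2 - (3/2)z + 1
P(z) = (-7)·L_0 + 4·L_1 + 0·L_2
  (-7)·L_0(z) = -(7/2)z^2 + (35/2)z - 21
  4·L_1(z) = -4z^2 + 16z - 12
  0·L_2(z) = 0
Adding term by term: -(15/2)z^2 + (67/2)z - 33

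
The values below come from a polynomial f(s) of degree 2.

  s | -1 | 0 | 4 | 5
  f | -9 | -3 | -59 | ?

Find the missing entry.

-93

The 3 known values determine f uniquely (degree ≤ 2).
Evaluate each Lagrange basis at s = 5:
L_0(5) = (5)·(1)/[(-1)·(-5)] = 1
L_1(5) = (6)·(1)/[(1)·(-4)] = -3/2
L_2(5) = (6)·(5)/[(5)·(4)] = 3/2
Sum: (-9)·(1) + (-3)·(-3/2) + (-59)·(3/2) = -93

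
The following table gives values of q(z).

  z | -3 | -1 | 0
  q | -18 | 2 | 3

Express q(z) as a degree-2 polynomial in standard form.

q(z) = -3z^2 - 2z + 3

Build the Lagrange basis polynomials:
L_0(z) = (z + 1)z / [6] = (1/6)z^2 + (1/6)z
L_1(z) = (z + 3)z / [-2] = -(1/2)z^2 - (3/2)z
L_2(z) = (z + 3)(z + 1) / [3] = (1/3)z^2 + (4/3)z + 1
q(z) = (-18)·L_0 + 2·L_1 + 3·L_2
  (-18)·L_0(z) = -3z^2 - 3z
  2·L_1(z) = -z^2 - 3z
  3·L_2(z) = z^2 + 4z + 3
Adding term by term: -3z^2 - 2z + 3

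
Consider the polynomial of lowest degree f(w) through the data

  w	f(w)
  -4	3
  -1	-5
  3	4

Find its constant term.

Build the Lagrange basis polynomials:
L_0(w) = (w + 1)(w - 3) / [21] = (1/21)w^2 - (2/21)w - 1/7
L_1(w) = (w + 4)(w - 3) / [-12] = -(1/12)w^2 - (1/12)w + 1
L_2(w) = (w + 4)(w + 1) / [28] = (1/28)w^2 + (5/28)w + 1/7
f(w) = 3·L_0 + (-5)·L_1 + 4·L_2
Only the constant term is needed; take it from each L_i and combine:
3·(-1/7) + (-5)·(1) + 4·(1/7) = -34/7

-34/7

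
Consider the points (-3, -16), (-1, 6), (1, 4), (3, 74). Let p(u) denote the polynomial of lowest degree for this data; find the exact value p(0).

2

Evaluate each Lagrange basis at u = 0:
L_0(0) = (1)·(-1)·(-3)/[(-2)·(-4)·(-6)] = -1/16
L_1(0) = (3)·(-1)·(-3)/[(2)·(-2)·(-4)] = 9/16
L_2(0) = (3)·(1)·(-3)/[(4)·(2)·(-2)] = 9/16
L_3(0) = (3)·(1)·(-1)/[(6)·(4)·(2)] = -1/16
Sum: (-16)·(-1/16) + 6·(9/16) + 4·(9/16) + 74·(-1/16) = 2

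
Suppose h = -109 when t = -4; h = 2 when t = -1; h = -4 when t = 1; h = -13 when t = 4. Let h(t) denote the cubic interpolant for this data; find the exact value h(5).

8

Using Newton's divided-difference form:
h[-4,-1] = (2 - (-109)) / (-1 - (-4)) = 37
h[-1,1] = (-4 - 2) / (1 - (-1)) = -3
h[1,4] = (-13 - (-4)) / (4 - 1) = -3
h[-4,-1,1] = (-3 - 37) / (1 - (-4)) = -8
h[-1,1,4] = (-3 - (-3)) / (4 - (-1)) = 0
h[-4,-1,1,4] = (0 - (-8)) / (4 - (-4)) = 1
h(5) = -109 + 37·(9) + (-8)·(9)·(6) + 1·(9)·(6)·(4) = 8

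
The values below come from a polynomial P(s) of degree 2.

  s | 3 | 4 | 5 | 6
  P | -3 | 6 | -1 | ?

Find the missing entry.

The 3 known values determine P uniquely (degree ≤ 2).
Evaluate each Lagrange basis at s = 6:
L_0(6) = (2)·(1)/[(-1)·(-2)] = 1
L_1(6) = (3)·(1)/[(1)·(-1)] = -3
L_2(6) = (3)·(2)/[(2)·(1)] = 3
Sum: (-3)·(1) + 6·(-3) + (-1)·(3) = -24

-24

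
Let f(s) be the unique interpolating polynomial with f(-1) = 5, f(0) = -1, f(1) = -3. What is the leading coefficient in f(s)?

2

L_0(s) = s(s - 1) / [2] = (1/2)s^2 - (1/2)s
L_1(s) = (s + 1)(s - 1) / [-1] = -s^2 + 1
L_2(s) = (s + 1)s / [2] = (1/2)s^2 + (1/2)s
f(s) = 5·L_0 + (-1)·L_1 + (-3)·L_2
Only the coefficient of s^2 is needed; take it from each L_i and combine:
5·(1/2) + (-1)·(-1) + (-3)·(1/2) = 2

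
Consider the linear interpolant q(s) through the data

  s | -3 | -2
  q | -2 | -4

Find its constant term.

-8

Build the Lagrange basis polynomials:
L_0(s) = (s + 2) / [-1] = -s - 2
L_1(s) = (s + 3) / [1] = s + 3
q(s) = (-2)·L_0 + (-4)·L_1
Only the constant term is needed; take it from each L_i and combine:
(-2)·(-2) + (-4)·(3) = -8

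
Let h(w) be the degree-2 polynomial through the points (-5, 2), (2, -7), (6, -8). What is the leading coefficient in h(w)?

The leading coefficient equals the top divided difference h[-5,2,6].
h[-5,2] = (-7 - 2) / (2 - (-5)) = -9/7
h[2,6] = (-8 - (-7)) / (6 - 2) = -1/4
h[-5,2,6] = (-1/4 - (-9/7)) / (6 - (-5)) = 29/308

29/308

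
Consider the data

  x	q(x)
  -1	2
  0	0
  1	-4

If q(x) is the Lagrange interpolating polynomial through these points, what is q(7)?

L_0(7) = (7)·(6)/[(-1)·(-2)] = 21
L_1(7) = (8)·(6)/[(1)·(-1)] = -48
L_2(7) = (8)·(7)/[(2)·(1)] = 28
Sum: 2·(21) + 0 + (-4)·(28) = -70

-70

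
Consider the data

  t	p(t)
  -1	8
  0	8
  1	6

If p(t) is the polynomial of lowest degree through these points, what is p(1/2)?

L_0(1/2) = (1/2)·(-1/2)/[(-1)·(-2)] = -1/8
L_1(1/2) = (3/2)·(-1/2)/[(1)·(-1)] = 3/4
L_2(1/2) = (3/2)·(1/2)/[(2)·(1)] = 3/8
Sum: 8·(-1/8) + 8·(3/4) + 6·(3/8) = 29/4

29/4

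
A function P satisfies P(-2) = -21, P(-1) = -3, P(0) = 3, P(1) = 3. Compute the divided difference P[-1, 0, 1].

-3

P[-1,0] = (3 - (-3)) / (0 - (-1)) = 6
P[0,1] = (3 - 3) / (1 - 0) = 0
P[-1,0,1] = (0 - 6) / (1 - (-1)) = -3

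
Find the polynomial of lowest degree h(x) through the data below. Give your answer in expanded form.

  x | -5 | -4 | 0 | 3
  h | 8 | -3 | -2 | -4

Newton's divided differences:
h[-5,-4] = (-3 - 8) / (-4 - (-5)) = -11
h[-4,0] = (-2 - (-3)) / (0 - (-4)) = 1/4
h[0,3] = (-4 - (-2)) / (3 - 0) = -2/3
h[-5,-4,0] = (1/4 - (-11)) / (0 - (-5)) = 9/4
h[-4,0,3] = (-2/3 - 1/4) / (3 - (-4)) = -11/84
h[-5,-4,0,3] = (-11/84 - 9/4) / (3 - (-5)) = -25/84
h(x) = 8 + (-11)·(x + 5) + (9/4)·(x + 5)(x + 4) + (-25/84)·(x + 5)(x + 4)x
Expanding: h(x) = -(25/84)x^3 - (3/7)x^2 + (277/84)x - 2

h(x) = -(25/84)x^3 - (3/7)x^2 + (277/84)x - 2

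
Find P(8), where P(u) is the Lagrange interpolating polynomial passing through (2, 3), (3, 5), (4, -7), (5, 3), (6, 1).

-525

Evaluate each Lagrange basis at u = 8:
L_0(8) = (5)·(4)·(3)·(2)/[(-1)·(-2)·(-3)·(-4)] = 5
L_1(8) = (6)·(4)·(3)·(2)/[(1)·(-1)·(-2)·(-3)] = -24
L_2(8) = (6)·(5)·(3)·(2)/[(2)·(1)·(-1)·(-2)] = 45
L_3(8) = (6)·(5)·(4)·(2)/[(3)·(2)·(1)·(-1)] = -40
L_4(8) = (6)·(5)·(4)·(3)/[(4)·(3)·(2)·(1)] = 15
Sum: 3·(5) + 5·(-24) + (-7)·(45) + 3·(-40) + 1·(15) = -525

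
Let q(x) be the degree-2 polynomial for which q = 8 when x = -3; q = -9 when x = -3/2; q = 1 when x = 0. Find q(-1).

Evaluate each Lagrange basis at x = -1:
L_0(-1) = (1/2)·(-1)/[(-3/2)·(-3)] = -1/9
L_1(-1) = (2)·(-1)/[(3/2)·(-3/2)] = 8/9
L_2(-1) = (2)·(1/2)/[(3)·(3/2)] = 2/9
Sum: 8·(-1/9) + (-9)·(8/9) + 1·(2/9) = -26/3

-26/3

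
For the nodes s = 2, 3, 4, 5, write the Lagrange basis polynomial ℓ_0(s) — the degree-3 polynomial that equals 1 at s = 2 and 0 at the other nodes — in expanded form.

ℓ_0(s) = -(1/6)s^3 + 2s^2 - (47/6)s + 10

ℓ_0(s) = (s - 3)(s - 4)(s - 5) / [(-1)·(-2)·(-3)]
       = (s^3 - 12s^2 + 47s - 60) / (-6)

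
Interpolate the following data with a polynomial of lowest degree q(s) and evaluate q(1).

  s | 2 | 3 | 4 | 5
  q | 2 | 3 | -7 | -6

-32

Evaluate each Lagrange basis at s = 1:
L_0(1) = (-2)·(-3)·(-4)/[(-1)·(-2)·(-3)] = 4
L_1(1) = (-1)·(-3)·(-4)/[(1)·(-1)·(-2)] = -6
L_2(1) = (-1)·(-2)·(-4)/[(2)·(1)·(-1)] = 4
L_3(1) = (-1)·(-2)·(-3)/[(3)·(2)·(1)] = -1
Sum: 2·(4) + 3·(-6) + (-7)·(4) + (-6)·(-1) = -32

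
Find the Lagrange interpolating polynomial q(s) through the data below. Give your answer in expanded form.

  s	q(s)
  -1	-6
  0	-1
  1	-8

L_0(s) = s(s - 1) / [2] = (1/2)s^2 - (1/2)s
L_1(s) = (s + 1)(s - 1) / [-1] = -s^2 + 1
L_2(s) = (s + 1)s / [2] = (1/2)s^2 + (1/2)s
q(s) = (-6)·L_0 + (-1)·L_1 + (-8)·L_2
  (-6)·L_0(s) = -3s^2 + 3s
  (-1)·L_1(s) = s^2 - 1
  (-8)·L_2(s) = -4s^2 - 4s
Adding term by term: -6s^2 - s - 1

q(s) = -6s^2 - s - 1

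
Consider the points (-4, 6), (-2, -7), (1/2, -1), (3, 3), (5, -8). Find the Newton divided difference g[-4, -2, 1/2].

89/45

g[-4,-2] = (-7 - 6) / (-2 - (-4)) = -13/2
g[-2,1/2] = (-1 - (-7)) / (1/2 - (-2)) = 12/5
g[-4,-2,1/2] = (12/5 - (-13/2)) / (1/2 - (-4)) = 89/45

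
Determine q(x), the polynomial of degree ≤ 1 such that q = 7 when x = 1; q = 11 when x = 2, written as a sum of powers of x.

q(x) = 4x + 3

Build the Lagrange basis polynomials:
L_0(x) = (x - 2) / [-1] = -x + 2
L_1(x) = (x - 1) / [1] = x - 1
q(x) = 7·L_0 + 11·L_1
  7·L_0(x) = -7x + 14
  11·L_1(x) = 11x - 11
Adding term by term: 4x + 3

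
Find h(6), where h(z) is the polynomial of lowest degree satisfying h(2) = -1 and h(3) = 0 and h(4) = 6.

L_0(6) = (3)·(2)/[(-1)·(-2)] = 3
L_1(6) = (4)·(2)/[(1)·(-1)] = -8
L_2(6) = (4)·(3)/[(2)·(1)] = 6
Sum: (-1)·(3) + 0 + 6·(6) = 33

33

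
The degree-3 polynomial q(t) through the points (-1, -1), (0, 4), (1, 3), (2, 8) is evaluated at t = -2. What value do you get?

Evaluate each Lagrange basis at t = -2:
L_0(-2) = (-2)·(-3)·(-4)/[(-1)·(-2)·(-3)] = 4
L_1(-2) = (-1)·(-3)·(-4)/[(1)·(-1)·(-2)] = -6
L_2(-2) = (-1)·(-2)·(-4)/[(2)·(1)·(-1)] = 4
L_3(-2) = (-1)·(-2)·(-3)/[(3)·(2)·(1)] = -1
Sum: (-1)·(4) + 4·(-6) + 3·(4) + 8·(-1) = -24

-24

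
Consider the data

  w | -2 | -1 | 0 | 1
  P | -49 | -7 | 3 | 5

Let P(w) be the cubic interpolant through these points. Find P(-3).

-147

Evaluate each Lagrange basis at w = -3:
L_0(-3) = (-2)·(-3)·(-4)/[(-1)·(-2)·(-3)] = 4
L_1(-3) = (-1)·(-3)·(-4)/[(1)·(-1)·(-2)] = -6
L_2(-3) = (-1)·(-2)·(-4)/[(2)·(1)·(-1)] = 4
L_3(-3) = (-1)·(-2)·(-3)/[(3)·(2)·(1)] = -1
Sum: (-49)·(4) + (-7)·(-6) + 3·(4) + 5·(-1) = -147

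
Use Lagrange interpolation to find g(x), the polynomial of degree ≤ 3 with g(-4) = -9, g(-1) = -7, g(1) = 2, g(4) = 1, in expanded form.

g(x) = -(13/60)x^3 - (1/10)x^2 + (283/60)x - 12/5

L_0(x) = (x + 1)(x - 1)(x - 4) / [-120] = -(1/120)x^3 + (1/30)x^2 + (1/120)x - 1/30
L_1(x) = (x + 4)(x - 1)(x - 4) / [30] = (1/30)x^3 - (1/30)x^2 - (8/15)x + 8/15
L_2(x) = (x + 4)(x + 1)(x - 4) / [-30] = -(1/30)x^3 - (1/30)x^2 + (8/15)x + 8/15
L_3(x) = (x + 4)(x + 1)(x - 1) / [120] = (1/120)x^3 + (1/30)x^2 - (1/120)x - 1/30
g(x) = (-9)·L_0 + (-7)·L_1 + 2·L_2 + 1·L_3
  (-9)·L_0(x) = (3/40)x^3 - (3/10)x^2 - (3/40)x + 3/10
  (-7)·L_1(x) = -(7/30)x^3 + (7/30)x^2 + (56/15)x - 56/15
  2·L_2(x) = -(1/15)x^3 - (1/15)x^2 + (16/15)x + 16/15
  1·L_3(x) = (1/120)x^3 + (1/30)x^2 - (1/120)x - 1/30
Adding term by term: -(13/60)x^3 - (1/10)x^2 + (283/60)x - 12/5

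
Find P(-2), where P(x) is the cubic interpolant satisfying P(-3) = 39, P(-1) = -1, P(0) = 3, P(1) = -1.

L_0(-2) = (-1)·(-2)·(-3)/[(-2)·(-3)·(-4)] = 1/4
L_1(-2) = (1)·(-2)·(-3)/[(2)·(-1)·(-2)] = 3/2
L_2(-2) = (1)·(-1)·(-3)/[(3)·(1)·(-1)] = -1
L_3(-2) = (1)·(-1)·(-2)/[(4)·(2)·(1)] = 1/4
Sum: 39·(1/4) + (-1)·(3/2) + 3·(-1) + (-1)·(1/4) = 5

5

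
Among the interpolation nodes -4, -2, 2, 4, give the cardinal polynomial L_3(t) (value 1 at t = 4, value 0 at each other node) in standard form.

L_3(t) = (t + 4)(t + 2)(t - 2) / [(8)·(6)·(2)]
       = (t^3 + 4t^2 - 4t - 16) / (96)

L_3(t) = (1/96)t^3 + (1/24)t^2 - (1/24)t - 1/6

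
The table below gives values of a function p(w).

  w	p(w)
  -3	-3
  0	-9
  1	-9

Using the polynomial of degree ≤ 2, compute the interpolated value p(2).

-8

Using Newton's divided-difference form:
p[-3,0] = (-9 - (-3)) / (0 - (-3)) = -2
p[0,1] = (-9 - (-9)) / (1 - 0) = 0
p[-3,0,1] = (0 - (-2)) / (1 - (-3)) = 1/2
p(2) = -3 + (-2)·(5) + (1/2)·(5)·(2) = -8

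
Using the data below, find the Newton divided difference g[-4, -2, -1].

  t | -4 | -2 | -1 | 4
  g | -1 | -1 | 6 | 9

7/3

g[-4,-2] = (-1 - (-1)) / (-2 - (-4)) = 0
g[-2,-1] = (6 - (-1)) / (-1 - (-2)) = 7
g[-4,-2,-1] = (7 - 0) / (-1 - (-4)) = 7/3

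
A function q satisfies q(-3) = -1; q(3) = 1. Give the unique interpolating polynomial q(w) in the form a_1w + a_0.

Build the Lagrange basis polynomials:
L_0(w) = (w - 3) / [-6] = -(1/6)w + 1/2
L_1(w) = (w + 3) / [6] = (1/6)w + 1/2
q(w) = (-1)·L_0 + 1·L_1
  (-1)·L_0(w) = (1/6)w - 1/2
  1·L_1(w) = (1/6)w + 1/2
Adding term by term: (1/3)w

q(w) = (1/3)w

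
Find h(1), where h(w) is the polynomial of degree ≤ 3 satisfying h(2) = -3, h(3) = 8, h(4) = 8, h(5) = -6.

-22

L_0(1) = (-2)·(-3)·(-4)/[(-1)·(-2)·(-3)] = 4
L_1(1) = (-1)·(-3)·(-4)/[(1)·(-1)·(-2)] = -6
L_2(1) = (-1)·(-2)·(-4)/[(2)·(1)·(-1)] = 4
L_3(1) = (-1)·(-2)·(-3)/[(3)·(2)·(1)] = -1
Sum: (-3)·(4) + 8·(-6) + 8·(4) + (-6)·(-1) = -22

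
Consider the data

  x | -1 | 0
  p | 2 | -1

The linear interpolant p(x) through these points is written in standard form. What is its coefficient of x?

The leading coefficient equals the top divided difference p[-1,0].
p[-1,0] = (-1 - 2) / (0 - (-1)) = -3

-3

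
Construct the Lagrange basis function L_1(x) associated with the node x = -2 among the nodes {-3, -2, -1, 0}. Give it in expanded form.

L_1(x) = (x + 3)(x + 1)x / [(1)·(-1)·(-2)]
       = (x^3 + 4x^2 + 3x) / (2)

L_1(x) = (1/2)x^3 + 2x^2 + (3/2)x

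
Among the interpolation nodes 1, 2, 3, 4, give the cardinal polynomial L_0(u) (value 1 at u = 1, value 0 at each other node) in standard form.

L_0(u) = (u - 2)(u - 3)(u - 4) / [(-1)·(-2)·(-3)]
       = (u^3 - 9u^2 + 26u - 24) / (-6)

L_0(u) = -(1/6)u^3 + (3/2)u^2 - (13/3)u + 4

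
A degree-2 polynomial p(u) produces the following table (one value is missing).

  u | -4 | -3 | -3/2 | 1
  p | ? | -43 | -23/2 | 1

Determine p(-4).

-74

The 3 known values determine p uniquely (degree ≤ 2).
L_0(-4) = (-5/2)·(-5)/[(-3/2)·(-4)] = 25/12
L_1(-4) = (-1)·(-5)/[(3/2)·(-5/2)] = -4/3
L_2(-4) = (-1)·(-5/2)/[(4)·(5/2)] = 1/4
Sum: (-43)·(25/12) + (-23/2)·(-4/3) + 1·(1/4) = -74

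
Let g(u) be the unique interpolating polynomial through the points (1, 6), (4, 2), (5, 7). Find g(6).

91/6

Evaluate each Lagrange basis at u = 6:
L_0(6) = (2)·(1)/[(-3)·(-4)] = 1/6
L_1(6) = (5)·(1)/[(3)·(-1)] = -5/3
L_2(6) = (5)·(2)/[(4)·(1)] = 5/2
Sum: 6·(1/6) + 2·(-5/3) + 7·(5/2) = 91/6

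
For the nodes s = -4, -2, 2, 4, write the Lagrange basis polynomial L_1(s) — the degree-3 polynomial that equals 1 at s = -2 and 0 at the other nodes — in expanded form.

L_1(s) = (s + 4)(s - 2)(s - 4) / [(2)·(-4)·(-6)]
       = (s^3 - 2s^2 - 16s + 32) / (48)

L_1(s) = (1/48)s^3 - (1/24)s^2 - (1/3)s + 2/3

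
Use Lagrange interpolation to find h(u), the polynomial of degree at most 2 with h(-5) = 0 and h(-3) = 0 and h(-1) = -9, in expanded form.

h(u) = -(9/8)u^2 - 9u - 135/8

L_0(u) = (u + 3)(u + 1) / [8] = (1/8)u^2 + (1/2)u + 3/8
L_1(u) = (u + 5)(u + 1) / [-4] = -(1/4)u^2 - (3/2)u - 5/4
L_2(u) = (u + 5)(u + 3) / [8] = (1/8)u^2 + u + 15/8
h(u) = 0·L_0 + 0·L_1 + (-9)·L_2
  0·L_0(u) = 0
  0·L_1(u) = 0
  (-9)·L_2(u) = -(9/8)u^2 - 9u - 135/8
Adding term by term: -(9/8)u^2 - 9u - 135/8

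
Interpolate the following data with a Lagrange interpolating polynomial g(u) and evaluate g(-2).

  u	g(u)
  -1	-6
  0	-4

L_0(-2) = (-2)/[(-1)] = 2
L_1(-2) = (-1)/[(1)] = -1
Sum: (-6)·(2) + (-4)·(-1) = -8

-8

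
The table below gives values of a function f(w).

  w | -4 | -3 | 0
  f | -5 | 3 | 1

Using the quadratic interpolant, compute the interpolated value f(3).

Using Newton's divided-difference form:
f[-4,-3] = (3 - (-5)) / (-3 - (-4)) = 8
f[-3,0] = (1 - 3) / (0 - (-3)) = -2/3
f[-4,-3,0] = (-2/3 - 8) / (0 - (-4)) = -13/6
f(3) = -5 + 8·(7) + (-13/6)·(7)·(6) = -40

-40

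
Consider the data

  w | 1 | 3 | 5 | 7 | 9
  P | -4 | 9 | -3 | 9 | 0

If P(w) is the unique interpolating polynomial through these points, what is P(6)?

Evaluate each Lagrange basis at w = 6:
L_0(6) = (3)·(1)·(-1)·(-3)/[(-2)·(-4)·(-6)·(-8)] = 3/128
L_1(6) = (5)·(1)·(-1)·(-3)/[(2)·(-2)·(-4)·(-6)] = -5/32
L_2(6) = (5)·(3)·(-1)·(-3)/[(4)·(2)·(-2)·(-4)] = 45/64
L_3(6) = (5)·(3)·(1)·(-3)/[(6)·(4)·(2)·(-2)] = 15/32
L_4(6) = (5)·(3)·(1)·(-1)/[(8)·(6)·(4)·(2)] = -5/128
Sum: (-4)·(3/128) + 9·(-5/32) + (-3)·(45/64) + 9·(15/32) + 0 = 39/64

39/64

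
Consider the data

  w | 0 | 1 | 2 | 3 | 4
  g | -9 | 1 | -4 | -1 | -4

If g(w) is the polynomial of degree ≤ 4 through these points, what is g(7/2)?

Using Newton's divided-difference form:
g[0,1] = (1 - (-9)) / (1 - 0) = 10
g[1,2] = (-4 - 1) / (2 - 1) = -5
g[2,3] = (-1 - (-4)) / (3 - 2) = 3
g[3,4] = (-4 - (-1)) / (4 - 3) = -3
g[0,1,2] = (-5 - 10) / (2 - 0) = -15/2
g[1,2,3] = (3 - (-5)) / (3 - 1) = 4
g[2,3,4] = (-3 - 3) / (4 - 2) = -3
g[0,1,2,3] = (4 - (-15/2)) / (3 - 0) = 23/6
g[1,2,3,4] = (-3 - 4) / (4 - 1) = -7/3
g[0,1,2,3,4] = (-7/3 - 23/6) / (4 - 0) = -37/24
g(7/2) = -9 + 10·(7/2) + (-15/2)·(7/2)·(5/2) + (23/6)·(7/2)·(5/2)·(3/2) + (-37/24)·(7/2)·(5/2)·(3/2)·(1/2) = 73/128

73/128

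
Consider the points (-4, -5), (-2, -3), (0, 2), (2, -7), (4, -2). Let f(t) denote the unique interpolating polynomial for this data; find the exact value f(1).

-185/128

Using Newton's divided-difference form:
f[-4,-2] = (-3 - (-5)) / (-2 - (-4)) = 1
f[-2,0] = (2 - (-3)) / (0 - (-2)) = 5/2
f[0,2] = (-7 - 2) / (2 - 0) = -9/2
f[2,4] = (-2 - (-7)) / (4 - 2) = 5/2
f[-4,-2,0] = (5/2 - 1) / (0 - (-4)) = 3/8
f[-2,0,2] = (-9/2 - 5/2) / (2 - (-2)) = -7/4
f[0,2,4] = (5/2 - (-9/2)) / (4 - 0) = 7/4
f[-4,-2,0,2] = (-7/4 - 3/8) / (2 - (-4)) = -17/48
f[-2,0,2,4] = (7/4 - (-7/4)) / (4 - (-2)) = 7/12
f[-4,-2,0,2,4] = (7/12 - (-17/48)) / (4 - (-4)) = 15/128
f(1) = -5 + 1·(5) + (3/8)·(5)·(3) + (-17/48)·(5)·(3)·(1) + (15/128)·(5)·(3)·(1)·(-1) = -185/128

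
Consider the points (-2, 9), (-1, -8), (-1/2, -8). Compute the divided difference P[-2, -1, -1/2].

P[-2,-1] = (-8 - 9) / (-1 - (-2)) = -17
P[-1,-1/2] = (-8 - (-8)) / (-1/2 - (-1)) = 0
P[-2,-1,-1/2] = (0 - (-17)) / (-1/2 - (-2)) = 34/3

34/3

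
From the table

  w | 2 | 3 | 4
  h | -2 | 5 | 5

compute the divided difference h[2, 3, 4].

-7/2

h[2,3] = (5 - (-2)) / (3 - 2) = 7
h[3,4] = (5 - 5) / (4 - 3) = 0
h[2,3,4] = (0 - 7) / (4 - 2) = -7/2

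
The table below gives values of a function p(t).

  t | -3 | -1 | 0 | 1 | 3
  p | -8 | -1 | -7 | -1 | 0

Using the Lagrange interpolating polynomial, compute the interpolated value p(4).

-71

Evaluate each Lagrange basis at t = 4:
L_0(4) = (5)·(4)·(3)·(1)/[(-2)·(-3)·(-4)·(-6)] = 5/12
L_1(4) = (7)·(4)·(3)·(1)/[(2)·(-1)·(-2)·(-4)] = -21/4
L_2(4) = (7)·(5)·(3)·(1)/[(3)·(1)·(-1)·(-3)] = 35/3
L_3(4) = (7)·(5)·(4)·(1)/[(4)·(2)·(1)·(-2)] = -35/4
L_4(4) = (7)·(5)·(4)·(3)/[(6)·(4)·(3)·(2)] = 35/12
Sum: (-8)·(5/12) + (-1)·(-21/4) + (-7)·(35/3) + (-1)·(-35/4) + 0 = -71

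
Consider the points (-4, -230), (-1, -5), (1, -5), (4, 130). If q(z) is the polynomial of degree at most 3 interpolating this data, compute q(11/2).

Evaluate each Lagrange basis at z = 11/2:
L_0(11/2) = (13/2)·(9/2)·(3/2)/[(-3)·(-5)·(-8)] = -117/320
L_1(11/2) = (19/2)·(9/2)·(3/2)/[(3)·(-2)·(-5)] = 171/80
L_2(11/2) = (19/2)·(13/2)·(3/2)/[(5)·(2)·(-3)] = -247/80
L_3(11/2) = (19/2)·(13/2)·(9/2)/[(8)·(5)·(3)] = 741/320
Sum: (-230)·(-117/320) + (-5)·(171/80) + (-5)·(-247/80) + 130·(741/320) = 3119/8

3119/8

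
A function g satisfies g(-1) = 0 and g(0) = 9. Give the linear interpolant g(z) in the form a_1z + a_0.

g(z) = 9z + 9

L_0(z) = z / [-1] = -z
L_1(z) = (z + 1) / [1] = z + 1
g(z) = 0·L_0 + 9·L_1
  0·L_0(z) = 0
  9·L_1(z) = 9z + 9
Adding term by term: 9z + 9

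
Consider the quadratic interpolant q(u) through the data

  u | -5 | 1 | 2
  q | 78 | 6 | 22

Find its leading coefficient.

4

L_0(u) = (u - 1)(u - 2) / [42] = (1/42)u^2 - (1/14)u + 1/21
L_1(u) = (u + 5)(u - 2) / [-6] = -(1/6)u^2 - (1/2)u + 5/3
L_2(u) = (u + 5)(u - 1) / [7] = (1/7)u^2 + (4/7)u - 5/7
q(u) = 78·L_0 + 6·L_1 + 22·L_2
Only the coefficient of u^2 is needed; take it from each L_i and combine:
78·(1/42) + 6·(-1/6) + 22·(1/7) = 4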